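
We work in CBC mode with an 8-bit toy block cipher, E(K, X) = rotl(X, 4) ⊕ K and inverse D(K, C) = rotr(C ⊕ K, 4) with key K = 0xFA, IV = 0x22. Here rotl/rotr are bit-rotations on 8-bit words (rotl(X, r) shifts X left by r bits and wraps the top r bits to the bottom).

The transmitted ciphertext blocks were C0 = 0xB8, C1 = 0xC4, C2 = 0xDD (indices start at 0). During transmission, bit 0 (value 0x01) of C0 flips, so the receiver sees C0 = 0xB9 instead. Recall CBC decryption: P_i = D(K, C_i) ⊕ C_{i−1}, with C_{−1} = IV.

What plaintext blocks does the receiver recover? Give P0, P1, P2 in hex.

P0 = 0x16, P1 = 0x5A, P2 = 0xB6

Only C0 changed, to 0xB9. In CBC, a change in C_i garbles P_i and flips the same bit in P_{i+1}. Decrypting the received ciphertext:
P0: D(K, 0xB9) = 0x34; 0x34 ⊕ 0x22 = 0x16.
P1: D(K, 0xC4) = 0xE3; 0xE3 ⊕ 0xB9 = 0x5A.
P2: D(K, 0xDD) = 0x72; 0x72 ⊕ 0xC4 = 0xB6.
Blocks that differ from the original plaintext: P0, P1.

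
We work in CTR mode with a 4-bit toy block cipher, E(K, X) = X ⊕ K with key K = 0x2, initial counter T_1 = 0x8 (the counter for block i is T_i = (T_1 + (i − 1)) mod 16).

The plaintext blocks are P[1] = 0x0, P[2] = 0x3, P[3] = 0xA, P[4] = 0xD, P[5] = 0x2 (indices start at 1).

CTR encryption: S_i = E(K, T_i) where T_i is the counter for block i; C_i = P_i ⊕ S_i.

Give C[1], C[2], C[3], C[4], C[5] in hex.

C[1] = 0xA, C[2] = 0x8, C[3] = 0x2, C[4] = 0x4, C[5] = 0xC

C[1]: T = 0x8, S = E(K, T) = 0xA; 0x0 ⊕ 0xA = 0xA.
C[2]: T = 0x9, S = E(K, T) = 0xB; 0x3 ⊕ 0xB = 0x8.
C[3]: T = 0xA, S = E(K, T) = 0x8; 0xA ⊕ 0x8 = 0x2.
C[4]: T = 0xB, S = E(K, T) = 0x9; 0xD ⊕ 0x9 = 0x4.
C[5]: T = 0xC, S = E(K, T) = 0xE; 0x2 ⊕ 0xE = 0xC.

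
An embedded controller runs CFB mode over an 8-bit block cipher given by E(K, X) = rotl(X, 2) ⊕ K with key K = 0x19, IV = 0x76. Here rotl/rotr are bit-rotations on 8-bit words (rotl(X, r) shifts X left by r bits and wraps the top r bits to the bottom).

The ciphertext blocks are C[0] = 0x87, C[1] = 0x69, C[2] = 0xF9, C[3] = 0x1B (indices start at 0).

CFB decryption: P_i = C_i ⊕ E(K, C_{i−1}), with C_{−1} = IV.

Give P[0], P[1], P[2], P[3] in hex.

P[0]: E(K, 0x76) = 0xC0; 0x87 ⊕ 0xC0 = 0x47.
P[1]: E(K, 0x87) = 0x07; 0x69 ⊕ 0x07 = 0x6E.
P[2]: E(K, 0x69) = 0xBC; 0xF9 ⊕ 0xBC = 0x45.
P[3]: E(K, 0xF9) = 0xFE; 0x1B ⊕ 0xFE = 0xE5.

P[0] = 0x47, P[1] = 0x6E, P[2] = 0x45, P[3] = 0xE5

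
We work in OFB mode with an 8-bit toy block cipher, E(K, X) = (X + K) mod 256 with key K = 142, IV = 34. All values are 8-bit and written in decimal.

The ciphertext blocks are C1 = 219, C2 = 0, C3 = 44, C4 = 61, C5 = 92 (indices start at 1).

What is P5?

P5 = 180

OFB decryption: S_i = E(K, S_{i−1}) with S_{0} = IV; P_i = C_i ⊕ S_i.
P1: S = E(K, 34) = 176; 219 ⊕ 176 = 107.
P2: S = E(K, 176) = 62; 0 ⊕ 62 = 62.
P3: S = E(K, 62) = 204; 44 ⊕ 204 = 224.
P4: S = E(K, 204) = 90; 61 ⊕ 90 = 103.
P5: S = E(K, 90) = 232; 92 ⊕ 232 = 180.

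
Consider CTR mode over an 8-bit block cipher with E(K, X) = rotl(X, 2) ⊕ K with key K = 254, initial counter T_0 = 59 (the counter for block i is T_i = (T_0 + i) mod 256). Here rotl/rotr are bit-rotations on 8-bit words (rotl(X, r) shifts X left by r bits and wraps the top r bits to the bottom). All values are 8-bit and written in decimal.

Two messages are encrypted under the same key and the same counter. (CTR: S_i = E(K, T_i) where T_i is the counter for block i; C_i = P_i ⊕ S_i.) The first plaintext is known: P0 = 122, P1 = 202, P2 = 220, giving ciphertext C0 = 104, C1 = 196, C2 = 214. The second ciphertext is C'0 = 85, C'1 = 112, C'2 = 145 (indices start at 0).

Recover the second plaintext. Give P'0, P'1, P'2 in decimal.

In CTR with a reused counter, both messages share the same keystream S_i, so C_i ⊕ C'_i = P_i ⊕ P'_i and thus P'_i = P_i ⊕ C_i ⊕ C'_i.
P'0: 122 ⊕ 104 ⊕ 85 = 71.
P'1: 202 ⊕ 196 ⊕ 112 = 126.
P'2: 220 ⊕ 214 ⊕ 145 = 155.

P'0 = 71, P'1 = 126, P'2 = 155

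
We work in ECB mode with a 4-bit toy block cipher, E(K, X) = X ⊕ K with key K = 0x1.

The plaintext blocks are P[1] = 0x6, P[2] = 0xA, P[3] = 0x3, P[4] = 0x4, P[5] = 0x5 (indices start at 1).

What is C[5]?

C[5] = 0x4

ECB encryption: C_i = E(K, P_i).
C[5]: E(K, 0x5) = 0x4.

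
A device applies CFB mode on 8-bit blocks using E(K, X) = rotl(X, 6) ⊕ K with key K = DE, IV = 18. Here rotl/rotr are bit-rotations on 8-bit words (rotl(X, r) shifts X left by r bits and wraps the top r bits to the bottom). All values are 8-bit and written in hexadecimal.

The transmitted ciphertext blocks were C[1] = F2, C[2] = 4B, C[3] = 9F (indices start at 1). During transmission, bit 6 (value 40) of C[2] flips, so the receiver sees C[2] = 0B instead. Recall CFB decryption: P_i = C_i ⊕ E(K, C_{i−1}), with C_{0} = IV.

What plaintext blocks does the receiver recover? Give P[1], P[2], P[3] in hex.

Only C[2] changed, to 0B. In CFB, a change in C_i flips the same bit in P_i and garbles P_{i+1}. Decrypting the received ciphertext:
P[1]: E(K, 18) = D8; F2 ⊕ D8 = 2A.
P[2]: E(K, F2) = 62; 0B ⊕ 62 = 69.
P[3]: E(K, 0B) = 1C; 9F ⊕ 1C = 83.
Blocks that differ from the original plaintext: P[2], P[3].

P[1] = 2A, P[2] = 69, P[3] = 83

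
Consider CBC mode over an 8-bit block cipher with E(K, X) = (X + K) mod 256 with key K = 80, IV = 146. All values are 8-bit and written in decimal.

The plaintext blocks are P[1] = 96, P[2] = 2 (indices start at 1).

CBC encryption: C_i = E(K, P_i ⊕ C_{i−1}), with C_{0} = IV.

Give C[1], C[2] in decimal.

C[1]: P[1] ⊕ 146 = 242; E(K, 242) = 66.
C[2]: P[2] ⊕ 66 = 64; E(K, 64) = 144.

C[1] = 66, C[2] = 144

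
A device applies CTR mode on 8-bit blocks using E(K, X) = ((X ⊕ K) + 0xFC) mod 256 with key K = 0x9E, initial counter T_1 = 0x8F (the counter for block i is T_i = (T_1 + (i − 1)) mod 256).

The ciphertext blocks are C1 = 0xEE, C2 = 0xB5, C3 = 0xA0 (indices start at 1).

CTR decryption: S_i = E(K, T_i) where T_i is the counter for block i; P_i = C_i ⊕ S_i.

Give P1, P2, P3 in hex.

P1 = 0xE3, P2 = 0xBF, P3 = 0xAB

P1: T = 0x8F, S = E(K, T) = 0x0D; 0xEE ⊕ 0x0D = 0xE3.
P2: T = 0x90, S = E(K, T) = 0x0A; 0xB5 ⊕ 0x0A = 0xBF.
P3: T = 0x91, S = E(K, T) = 0x0B; 0xA0 ⊕ 0x0B = 0xAB.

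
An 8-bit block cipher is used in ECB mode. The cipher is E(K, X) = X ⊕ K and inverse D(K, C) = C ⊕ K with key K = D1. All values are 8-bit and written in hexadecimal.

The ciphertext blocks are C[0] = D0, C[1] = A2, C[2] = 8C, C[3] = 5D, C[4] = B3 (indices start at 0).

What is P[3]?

ECB decryption: P_i = D(K, C_i).
P[3]: D(K, 5D) = 8C.

P[3] = 8C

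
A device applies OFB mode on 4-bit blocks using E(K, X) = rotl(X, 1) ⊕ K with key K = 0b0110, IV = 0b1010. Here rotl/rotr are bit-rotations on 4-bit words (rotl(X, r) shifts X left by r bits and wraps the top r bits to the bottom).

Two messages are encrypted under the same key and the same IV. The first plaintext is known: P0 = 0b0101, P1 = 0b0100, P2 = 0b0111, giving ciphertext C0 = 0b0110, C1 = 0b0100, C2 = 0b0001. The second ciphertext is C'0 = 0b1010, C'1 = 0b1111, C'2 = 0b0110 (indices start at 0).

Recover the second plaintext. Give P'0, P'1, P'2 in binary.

P'0 = 0b1001, P'1 = 0b1111, P'2 = 0b0000

In OFB with a reused IV, both messages share the same keystream S_i, so C_i ⊕ C'_i = P_i ⊕ P'_i and thus P'_i = P_i ⊕ C_i ⊕ C'_i.
P'0: 0b0101 ⊕ 0b0110 ⊕ 0b1010 = 0b1001.
P'1: 0b0100 ⊕ 0b0100 ⊕ 0b1111 = 0b1111.
P'2: 0b0111 ⊕ 0b0001 ⊕ 0b0110 = 0b0000.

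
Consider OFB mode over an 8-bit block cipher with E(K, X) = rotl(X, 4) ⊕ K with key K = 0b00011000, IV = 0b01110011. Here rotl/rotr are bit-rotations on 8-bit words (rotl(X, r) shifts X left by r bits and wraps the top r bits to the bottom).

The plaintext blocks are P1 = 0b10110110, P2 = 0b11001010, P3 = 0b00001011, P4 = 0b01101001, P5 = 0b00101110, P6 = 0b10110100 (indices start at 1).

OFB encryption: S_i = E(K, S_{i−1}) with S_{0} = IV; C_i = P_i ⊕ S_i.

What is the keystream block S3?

C1: S = E(K, 0b01110011) = 0b00101111; 0b10110110 ⊕ 0b00101111 = 0b10011001.
C2: S = E(K, 0b00101111) = 0b11101010; 0b11001010 ⊕ 0b11101010 = 0b00100000.
C3: S = E(K, 0b11101010) = 0b10110110; 0b00001011 ⊕ 0b10110110 = 0b10111101.
So S3 = 0b10110110.

0b10110110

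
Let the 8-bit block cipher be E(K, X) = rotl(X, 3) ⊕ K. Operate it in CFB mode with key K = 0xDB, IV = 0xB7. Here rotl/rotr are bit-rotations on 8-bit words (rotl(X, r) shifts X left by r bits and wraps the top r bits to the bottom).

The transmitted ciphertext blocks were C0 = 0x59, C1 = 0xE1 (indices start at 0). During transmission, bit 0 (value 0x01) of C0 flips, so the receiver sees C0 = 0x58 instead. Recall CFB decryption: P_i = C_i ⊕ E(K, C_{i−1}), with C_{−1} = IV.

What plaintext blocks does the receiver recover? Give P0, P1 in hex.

Only C0 changed, to 0x58. In CFB, a change in C_i flips the same bit in P_i and garbles P_{i+1}. Decrypting the received ciphertext:
P0: E(K, 0xB7) = 0x66; 0x58 ⊕ 0x66 = 0x3E.
P1: E(K, 0x58) = 0x19; 0xE1 ⊕ 0x19 = 0xF8.
Blocks that differ from the original plaintext: P0, P1.

P0 = 0x3E, P1 = 0xF8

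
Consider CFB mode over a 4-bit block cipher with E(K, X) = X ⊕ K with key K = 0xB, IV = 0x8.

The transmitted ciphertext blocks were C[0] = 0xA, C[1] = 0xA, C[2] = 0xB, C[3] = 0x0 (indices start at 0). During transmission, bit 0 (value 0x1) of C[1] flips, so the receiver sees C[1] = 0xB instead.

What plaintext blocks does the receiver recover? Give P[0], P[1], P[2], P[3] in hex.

P[0] = 0x9, P[1] = 0xA, P[2] = 0xB, P[3] = 0x0

CFB decryption: P_i = C_i ⊕ E(K, C_{i−1}), with C_{−1} = IV.
Only C[1] changed, to 0xB. In CFB, a change in C_i flips the same bit in P_i and garbles P_{i+1}. Decrypting the received ciphertext:
P[0]: E(K, 0x8) = 0x3; 0xA ⊕ 0x3 = 0x9.
P[1]: E(K, 0xA) = 0x1; 0xB ⊕ 0x1 = 0xA.
P[2]: E(K, 0xB) = 0x0; 0xB ⊕ 0x0 = 0xB.
P[3]: E(K, 0xB) = 0x0; 0x0 ⊕ 0x0 = 0x0.
Blocks that differ from the original plaintext: P[1], P[2].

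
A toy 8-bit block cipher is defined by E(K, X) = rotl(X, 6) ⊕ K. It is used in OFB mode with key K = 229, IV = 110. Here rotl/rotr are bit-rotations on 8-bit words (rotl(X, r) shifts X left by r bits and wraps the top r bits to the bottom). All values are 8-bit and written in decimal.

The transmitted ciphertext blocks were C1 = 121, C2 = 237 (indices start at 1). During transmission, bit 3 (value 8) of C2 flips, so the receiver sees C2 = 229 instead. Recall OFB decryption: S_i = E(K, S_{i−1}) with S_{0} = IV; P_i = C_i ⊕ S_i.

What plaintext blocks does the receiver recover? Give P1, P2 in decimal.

P1 = 7, P2 = 159

Only C2 changed, to 229. In OFB, a change in C_i flips the same bit in P_i only; the keystream is unaffected. Decrypting the received ciphertext:
P1: S = E(K, 110) = 126; 121 ⊕ 126 = 7.
P2: S = E(K, 126) = 122; 229 ⊕ 122 = 159.
Blocks that differ from the original plaintext: P2.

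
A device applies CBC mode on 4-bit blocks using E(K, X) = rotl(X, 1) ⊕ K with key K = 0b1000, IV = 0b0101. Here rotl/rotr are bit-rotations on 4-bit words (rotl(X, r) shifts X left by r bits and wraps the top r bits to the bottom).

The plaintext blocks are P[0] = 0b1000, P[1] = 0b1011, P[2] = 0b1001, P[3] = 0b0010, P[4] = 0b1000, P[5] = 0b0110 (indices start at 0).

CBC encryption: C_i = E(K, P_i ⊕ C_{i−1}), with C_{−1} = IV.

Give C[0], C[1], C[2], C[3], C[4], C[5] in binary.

C[0]: P[0] ⊕ 0b0101 = 0b1101; E(K, 0b1101) = 0b0011.
C[1]: P[1] ⊕ 0b0011 = 0b1000; E(K, 0b1000) = 0b1001.
C[2]: P[2] ⊕ 0b1001 = 0b0000; E(K, 0b0000) = 0b1000.
C[3]: P[3] ⊕ 0b1000 = 0b1010; E(K, 0b1010) = 0b1101.
C[4]: P[4] ⊕ 0b1101 = 0b0101; E(K, 0b0101) = 0b0010.
C[5]: P[5] ⊕ 0b0010 = 0b0100; E(K, 0b0100) = 0b0000.

C[0] = 0b0011, C[1] = 0b1001, C[2] = 0b1000, C[3] = 0b1101, C[4] = 0b0010, C[5] = 0b0000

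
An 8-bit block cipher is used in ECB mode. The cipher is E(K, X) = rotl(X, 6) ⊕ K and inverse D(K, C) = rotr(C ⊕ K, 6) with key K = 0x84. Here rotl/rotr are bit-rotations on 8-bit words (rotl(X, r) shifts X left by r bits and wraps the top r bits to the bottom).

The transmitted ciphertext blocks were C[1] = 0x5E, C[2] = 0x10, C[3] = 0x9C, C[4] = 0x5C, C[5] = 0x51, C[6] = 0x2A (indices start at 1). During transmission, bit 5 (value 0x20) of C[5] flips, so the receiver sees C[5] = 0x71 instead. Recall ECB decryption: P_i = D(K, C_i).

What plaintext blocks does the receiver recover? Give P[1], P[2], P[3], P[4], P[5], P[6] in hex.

P[1] = 0x6B, P[2] = 0x52, P[3] = 0x60, P[4] = 0x63, P[5] = 0xD7, P[6] = 0xBA

Only C[5] changed, to 0x71. In ECB, a change in C_i affects only P_i. Decrypting the received ciphertext:
P[1]: D(K, 0x5E) = 0x6B.
P[2]: D(K, 0x10) = 0x52.
P[3]: D(K, 0x9C) = 0x60.
P[4]: D(K, 0x5C) = 0x63.
P[5]: D(K, 0x71) = 0xD7.
P[6]: D(K, 0x2A) = 0xBA.
Blocks that differ from the original plaintext: P[5].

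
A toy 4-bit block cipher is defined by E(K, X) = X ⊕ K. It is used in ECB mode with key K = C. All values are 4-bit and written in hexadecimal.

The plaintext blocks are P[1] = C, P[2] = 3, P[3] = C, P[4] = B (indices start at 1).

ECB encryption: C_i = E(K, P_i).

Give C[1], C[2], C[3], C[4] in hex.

C[1]: E(K, C) = 0.
C[2]: E(K, 3) = F.
C[3]: E(K, C) = 0.
C[4]: E(K, B) = 7.

C[1] = 0, C[2] = F, C[3] = 0, C[4] = 7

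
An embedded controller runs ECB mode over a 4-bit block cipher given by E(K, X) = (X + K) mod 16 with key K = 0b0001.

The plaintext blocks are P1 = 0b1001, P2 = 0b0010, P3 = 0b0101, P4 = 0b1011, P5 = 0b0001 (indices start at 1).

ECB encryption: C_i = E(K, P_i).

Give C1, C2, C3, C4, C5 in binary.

C1: E(K, 0b1001) = 0b1010.
C2: E(K, 0b0010) = 0b0011.
C3: E(K, 0b0101) = 0b0110.
C4: E(K, 0b1011) = 0b1100.
C5: E(K, 0b0001) = 0b0010.

C1 = 0b1010, C2 = 0b0011, C3 = 0b0110, C4 = 0b1100, C5 = 0b0010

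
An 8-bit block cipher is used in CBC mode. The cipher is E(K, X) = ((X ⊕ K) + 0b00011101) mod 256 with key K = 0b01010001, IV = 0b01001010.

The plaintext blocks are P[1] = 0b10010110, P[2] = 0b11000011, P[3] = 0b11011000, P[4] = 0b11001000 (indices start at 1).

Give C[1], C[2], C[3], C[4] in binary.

C[1] = 0b10101010, C[2] = 0b01010101, C[3] = 0b11111001, C[4] = 0b01111101

CBC encryption: C_i = E(K, P_i ⊕ C_{i−1}), with C_{0} = IV.
C[1]: P[1] ⊕ 0b01001010 = 0b11011100; E(K, 0b11011100) = 0b10101010.
C[2]: P[2] ⊕ 0b10101010 = 0b01101001; E(K, 0b01101001) = 0b01010101.
C[3]: P[3] ⊕ 0b01010101 = 0b10001101; E(K, 0b10001101) = 0b11111001.
C[4]: P[4] ⊕ 0b11111001 = 0b00110001; E(K, 0b00110001) = 0b01111101.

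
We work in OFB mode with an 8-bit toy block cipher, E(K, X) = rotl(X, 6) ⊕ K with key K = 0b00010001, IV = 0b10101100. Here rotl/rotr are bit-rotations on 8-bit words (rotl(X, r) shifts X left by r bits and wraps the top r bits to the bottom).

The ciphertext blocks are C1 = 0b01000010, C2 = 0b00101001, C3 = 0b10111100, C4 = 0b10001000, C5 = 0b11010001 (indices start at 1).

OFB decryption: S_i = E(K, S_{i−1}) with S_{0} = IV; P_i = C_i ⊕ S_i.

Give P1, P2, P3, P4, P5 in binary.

P1: S = E(K, 0b10101100) = 0b00111010; 0b01000010 ⊕ 0b00111010 = 0b01111000.
P2: S = E(K, 0b00111010) = 0b10011111; 0b00101001 ⊕ 0b10011111 = 0b10110110.
P3: S = E(K, 0b10011111) = 0b11110110; 0b10111100 ⊕ 0b11110110 = 0b01001010.
P4: S = E(K, 0b11110110) = 0b10101100; 0b10001000 ⊕ 0b10101100 = 0b00100100.
P5: S = E(K, 0b10101100) = 0b00111010; 0b11010001 ⊕ 0b00111010 = 0b11101011.

P1 = 0b01111000, P2 = 0b10110110, P3 = 0b01001010, P4 = 0b00100100, P5 = 0b11101011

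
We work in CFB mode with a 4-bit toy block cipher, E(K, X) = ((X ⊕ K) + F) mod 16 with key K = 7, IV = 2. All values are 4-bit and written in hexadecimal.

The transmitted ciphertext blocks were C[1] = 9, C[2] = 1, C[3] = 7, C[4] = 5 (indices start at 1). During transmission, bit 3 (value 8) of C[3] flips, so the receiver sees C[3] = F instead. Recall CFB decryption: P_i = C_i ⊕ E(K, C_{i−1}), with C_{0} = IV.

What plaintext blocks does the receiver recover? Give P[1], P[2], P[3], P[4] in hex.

P[1] = D, P[2] = C, P[3] = A, P[4] = 2

Only C[3] changed, to F. In CFB, a change in C_i flips the same bit in P_i and garbles P_{i+1}. Decrypting the received ciphertext:
P[1]: E(K, 2) = 4; 9 ⊕ 4 = D.
P[2]: E(K, 9) = D; 1 ⊕ D = C.
P[3]: E(K, 1) = 5; F ⊕ 5 = A.
P[4]: E(K, F) = 7; 5 ⊕ 7 = 2.
Blocks that differ from the original plaintext: P[3], P[4].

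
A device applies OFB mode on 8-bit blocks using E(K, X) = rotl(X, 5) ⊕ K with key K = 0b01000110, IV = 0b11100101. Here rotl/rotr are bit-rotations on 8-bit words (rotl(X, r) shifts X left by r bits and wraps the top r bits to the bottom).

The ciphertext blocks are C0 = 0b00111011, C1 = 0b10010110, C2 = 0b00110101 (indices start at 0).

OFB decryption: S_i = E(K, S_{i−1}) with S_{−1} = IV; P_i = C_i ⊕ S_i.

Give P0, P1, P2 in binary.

P0 = 0b11000001, P1 = 0b10001111, P2 = 0b01010000

P0: S = E(K, 0b11100101) = 0b11111010; 0b00111011 ⊕ 0b11111010 = 0b11000001.
P1: S = E(K, 0b11111010) = 0b00011001; 0b10010110 ⊕ 0b00011001 = 0b10001111.
P2: S = E(K, 0b00011001) = 0b01100101; 0b00110101 ⊕ 0b01100101 = 0b01010000.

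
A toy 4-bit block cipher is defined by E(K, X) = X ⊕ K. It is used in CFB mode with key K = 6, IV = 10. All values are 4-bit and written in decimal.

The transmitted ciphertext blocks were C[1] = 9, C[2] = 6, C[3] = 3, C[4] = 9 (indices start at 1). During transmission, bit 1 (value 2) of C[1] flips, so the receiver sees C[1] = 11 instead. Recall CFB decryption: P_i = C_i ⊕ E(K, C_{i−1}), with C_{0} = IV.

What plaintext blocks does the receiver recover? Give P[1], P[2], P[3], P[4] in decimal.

P[1] = 7, P[2] = 11, P[3] = 3, P[4] = 12

Only C[1] changed, to 11. In CFB, a change in C_i flips the same bit in P_i and garbles P_{i+1}. Decrypting the received ciphertext:
P[1]: E(K, 10) = 12; 11 ⊕ 12 = 7.
P[2]: E(K, 11) = 13; 6 ⊕ 13 = 11.
P[3]: E(K, 6) = 0; 3 ⊕ 0 = 3.
P[4]: E(K, 3) = 5; 9 ⊕ 5 = 12.
Blocks that differ from the original plaintext: P[1], P[2].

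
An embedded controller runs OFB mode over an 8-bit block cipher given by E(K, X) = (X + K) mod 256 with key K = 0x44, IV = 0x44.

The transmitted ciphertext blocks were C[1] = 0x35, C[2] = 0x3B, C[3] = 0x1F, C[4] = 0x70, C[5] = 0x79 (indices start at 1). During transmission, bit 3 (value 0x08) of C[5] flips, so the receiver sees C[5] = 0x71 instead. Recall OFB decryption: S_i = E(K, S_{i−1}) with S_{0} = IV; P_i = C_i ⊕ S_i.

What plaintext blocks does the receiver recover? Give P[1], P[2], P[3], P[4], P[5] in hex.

Only C[5] changed, to 0x71. In OFB, a change in C_i flips the same bit in P_i only; the keystream is unaffected. Decrypting the received ciphertext:
P[1]: S = E(K, 0x44) = 0x88; 0x35 ⊕ 0x88 = 0xBD.
P[2]: S = E(K, 0x88) = 0xCC; 0x3B ⊕ 0xCC = 0xF7.
P[3]: S = E(K, 0xCC) = 0x10; 0x1F ⊕ 0x10 = 0x0F.
P[4]: S = E(K, 0x10) = 0x54; 0x70 ⊕ 0x54 = 0x24.
P[5]: S = E(K, 0x54) = 0x98; 0x71 ⊕ 0x98 = 0xE9.
Blocks that differ from the original plaintext: P[5].

P[1] = 0xBD, P[2] = 0xF7, P[3] = 0x0F, P[4] = 0x24, P[5] = 0xE9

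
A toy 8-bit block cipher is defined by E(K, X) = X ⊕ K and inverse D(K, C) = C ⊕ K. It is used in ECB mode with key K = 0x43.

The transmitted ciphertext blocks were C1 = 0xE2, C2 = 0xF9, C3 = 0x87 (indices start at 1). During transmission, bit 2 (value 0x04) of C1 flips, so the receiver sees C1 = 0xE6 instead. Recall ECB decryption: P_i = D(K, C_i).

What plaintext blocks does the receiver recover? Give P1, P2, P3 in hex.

Only C1 changed, to 0xE6. In ECB, a change in C_i affects only P_i. Decrypting the received ciphertext:
P1: D(K, 0xE6) = 0xA5.
P2: D(K, 0xF9) = 0xBA.
P3: D(K, 0x87) = 0xC4.
Blocks that differ from the original plaintext: P1.

P1 = 0xA5, P2 = 0xBA, P3 = 0xC4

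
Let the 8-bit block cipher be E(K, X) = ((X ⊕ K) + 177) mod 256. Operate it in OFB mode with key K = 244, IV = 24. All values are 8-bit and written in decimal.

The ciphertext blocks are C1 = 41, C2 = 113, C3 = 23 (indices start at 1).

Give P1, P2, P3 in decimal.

P1 = 180, P2 = 107, P3 = 136

OFB decryption: S_i = E(K, S_{i−1}) with S_{0} = IV; P_i = C_i ⊕ S_i.
P1: S = E(K, 24) = 157; 41 ⊕ 157 = 180.
P2: S = E(K, 157) = 26; 113 ⊕ 26 = 107.
P3: S = E(K, 26) = 159; 23 ⊕ 159 = 136.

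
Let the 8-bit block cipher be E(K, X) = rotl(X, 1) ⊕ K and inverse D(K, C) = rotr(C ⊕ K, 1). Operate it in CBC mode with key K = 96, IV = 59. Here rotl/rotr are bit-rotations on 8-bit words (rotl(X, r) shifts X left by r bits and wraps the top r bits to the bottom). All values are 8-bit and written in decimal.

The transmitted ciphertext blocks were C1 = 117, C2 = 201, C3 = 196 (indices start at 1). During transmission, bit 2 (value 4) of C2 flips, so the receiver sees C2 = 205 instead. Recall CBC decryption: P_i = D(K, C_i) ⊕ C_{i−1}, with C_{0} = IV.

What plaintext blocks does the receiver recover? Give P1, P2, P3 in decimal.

Only C2 changed, to 205. In CBC, a change in C_i garbles P_i and flips the same bit in P_{i+1}. Decrypting the received ciphertext:
P1: D(K, 117) = 138; 138 ⊕ 59 = 177.
P2: D(K, 205) = 214; 214 ⊕ 117 = 163.
P3: D(K, 196) = 82; 82 ⊕ 205 = 159.
Blocks that differ from the original plaintext: P2, P3.

P1 = 177, P2 = 163, P3 = 159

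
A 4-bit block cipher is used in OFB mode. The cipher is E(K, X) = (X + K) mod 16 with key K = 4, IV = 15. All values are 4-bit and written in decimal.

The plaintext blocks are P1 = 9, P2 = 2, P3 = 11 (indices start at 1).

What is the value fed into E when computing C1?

OFB encryption: S_i = E(K, S_{i−1}) with S_{0} = IV; C_i = P_i ⊕ S_i.
C1: S = E(K, 15) = 3; 9 ⊕ 3 = 10.
So the input to E for block 1 is 15.

15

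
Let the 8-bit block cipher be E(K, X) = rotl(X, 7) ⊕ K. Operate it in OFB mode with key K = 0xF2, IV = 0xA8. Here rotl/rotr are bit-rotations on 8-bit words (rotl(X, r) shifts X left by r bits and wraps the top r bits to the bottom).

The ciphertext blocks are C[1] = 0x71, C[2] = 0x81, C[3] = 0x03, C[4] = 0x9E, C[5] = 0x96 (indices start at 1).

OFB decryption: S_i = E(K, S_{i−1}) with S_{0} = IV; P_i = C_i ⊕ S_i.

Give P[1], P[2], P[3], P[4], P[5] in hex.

P[1] = 0xD7, P[2] = 0x20, P[3] = 0x21, P[4] = 0x7D, P[5] = 0x95

P[1]: S = E(K, 0xA8) = 0xA6; 0x71 ⊕ 0xA6 = 0xD7.
P[2]: S = E(K, 0xA6) = 0xA1; 0x81 ⊕ 0xA1 = 0x20.
P[3]: S = E(K, 0xA1) = 0x22; 0x03 ⊕ 0x22 = 0x21.
P[4]: S = E(K, 0x22) = 0xE3; 0x9E ⊕ 0xE3 = 0x7D.
P[5]: S = E(K, 0xE3) = 0x03; 0x96 ⊕ 0x03 = 0x95.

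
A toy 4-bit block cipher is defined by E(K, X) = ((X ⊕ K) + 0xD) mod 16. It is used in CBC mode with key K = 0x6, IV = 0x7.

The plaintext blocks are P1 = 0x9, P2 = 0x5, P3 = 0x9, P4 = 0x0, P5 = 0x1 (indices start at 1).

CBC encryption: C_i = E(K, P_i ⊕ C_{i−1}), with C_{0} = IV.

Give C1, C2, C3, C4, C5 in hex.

C1 = 0x5, C2 = 0x3, C3 = 0x9, C4 = 0xC, C5 = 0x8

C1: P1 ⊕ 0x7 = 0xE; E(K, 0xE) = 0x5.
C2: P2 ⊕ 0x5 = 0x0; E(K, 0x0) = 0x3.
C3: P3 ⊕ 0x3 = 0xA; E(K, 0xA) = 0x9.
C4: P4 ⊕ 0x9 = 0x9; E(K, 0x9) = 0xC.
C5: P5 ⊕ 0xC = 0xD; E(K, 0xD) = 0x8.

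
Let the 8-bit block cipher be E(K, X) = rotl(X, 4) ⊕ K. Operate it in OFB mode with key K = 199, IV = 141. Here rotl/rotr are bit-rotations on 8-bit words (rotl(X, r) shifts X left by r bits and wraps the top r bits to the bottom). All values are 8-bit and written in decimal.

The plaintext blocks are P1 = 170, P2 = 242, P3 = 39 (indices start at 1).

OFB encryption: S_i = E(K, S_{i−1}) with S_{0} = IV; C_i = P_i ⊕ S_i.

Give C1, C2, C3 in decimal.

C1: S = E(K, 141) = 31; 170 ⊕ 31 = 181.
C2: S = E(K, 31) = 54; 242 ⊕ 54 = 196.
C3: S = E(K, 54) = 164; 39 ⊕ 164 = 131.

C1 = 181, C2 = 196, C3 = 131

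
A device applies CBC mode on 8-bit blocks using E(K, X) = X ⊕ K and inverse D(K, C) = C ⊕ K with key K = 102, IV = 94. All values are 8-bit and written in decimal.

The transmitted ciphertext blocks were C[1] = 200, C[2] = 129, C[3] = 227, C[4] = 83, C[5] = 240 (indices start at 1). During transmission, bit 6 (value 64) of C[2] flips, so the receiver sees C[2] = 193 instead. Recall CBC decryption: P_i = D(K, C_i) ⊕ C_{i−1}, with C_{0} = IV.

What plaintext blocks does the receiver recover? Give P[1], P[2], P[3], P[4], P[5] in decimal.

P[1] = 240, P[2] = 111, P[3] = 68, P[4] = 214, P[5] = 197

Only C[2] changed, to 193. In CBC, a change in C_i garbles P_i and flips the same bit in P_{i+1}. Decrypting the received ciphertext:
P[1]: D(K, 200) = 174; 174 ⊕ 94 = 240.
P[2]: D(K, 193) = 167; 167 ⊕ 200 = 111.
P[3]: D(K, 227) = 133; 133 ⊕ 193 = 68.
P[4]: D(K, 83) = 53; 53 ⊕ 227 = 214.
P[5]: D(K, 240) = 150; 150 ⊕ 83 = 197.
Blocks that differ from the original plaintext: P[2], P[3].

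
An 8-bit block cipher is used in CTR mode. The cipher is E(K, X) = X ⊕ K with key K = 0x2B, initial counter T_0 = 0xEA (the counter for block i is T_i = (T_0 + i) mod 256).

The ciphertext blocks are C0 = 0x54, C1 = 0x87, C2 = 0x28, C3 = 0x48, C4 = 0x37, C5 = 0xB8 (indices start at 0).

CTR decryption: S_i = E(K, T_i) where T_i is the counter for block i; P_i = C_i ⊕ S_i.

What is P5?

P5: T = 0xEF, S = E(K, T) = 0xC4; 0xB8 ⊕ 0xC4 = 0x7C.

P5 = 0x7C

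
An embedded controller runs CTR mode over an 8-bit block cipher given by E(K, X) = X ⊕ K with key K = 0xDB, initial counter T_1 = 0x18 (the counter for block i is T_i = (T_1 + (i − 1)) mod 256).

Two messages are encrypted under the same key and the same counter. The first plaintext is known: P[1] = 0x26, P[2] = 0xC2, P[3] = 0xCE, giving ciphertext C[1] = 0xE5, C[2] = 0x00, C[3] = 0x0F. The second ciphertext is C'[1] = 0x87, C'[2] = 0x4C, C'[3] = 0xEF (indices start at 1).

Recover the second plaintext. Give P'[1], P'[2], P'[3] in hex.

P'[1] = 0x44, P'[2] = 0x8E, P'[3] = 0x2E

In CTR with a reused counter, both messages share the same keystream S_i, so C_i ⊕ C'_i = P_i ⊕ P'_i and thus P'_i = P_i ⊕ C_i ⊕ C'_i.
P'[1]: 0x26 ⊕ 0xE5 ⊕ 0x87 = 0x44.
P'[2]: 0xC2 ⊕ 0x00 ⊕ 0x4C = 0x8E.
P'[3]: 0xCE ⊕ 0x0F ⊕ 0xEF = 0x2E.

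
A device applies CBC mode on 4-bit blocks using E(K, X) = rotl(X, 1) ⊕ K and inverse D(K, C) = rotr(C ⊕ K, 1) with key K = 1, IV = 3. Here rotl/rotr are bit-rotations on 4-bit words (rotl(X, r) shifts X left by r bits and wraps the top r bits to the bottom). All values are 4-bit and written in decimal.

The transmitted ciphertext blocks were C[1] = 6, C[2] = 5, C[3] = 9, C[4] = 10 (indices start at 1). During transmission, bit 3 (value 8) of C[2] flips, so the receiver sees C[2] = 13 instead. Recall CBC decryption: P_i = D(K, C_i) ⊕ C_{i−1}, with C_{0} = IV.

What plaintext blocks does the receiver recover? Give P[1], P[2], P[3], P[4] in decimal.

Only C[2] changed, to 13. In CBC, a change in C_i garbles P_i and flips the same bit in P_{i+1}. Decrypting the received ciphertext:
P[1]: D(K, 6) = 11; 11 ⊕ 3 = 8.
P[2]: D(K, 13) = 6; 6 ⊕ 6 = 0.
P[3]: D(K, 9) = 4; 4 ⊕ 13 = 9.
P[4]: D(K, 10) = 13; 13 ⊕ 9 = 4.
Blocks that differ from the original plaintext: P[2], P[3].

P[1] = 8, P[2] = 0, P[3] = 9, P[4] = 4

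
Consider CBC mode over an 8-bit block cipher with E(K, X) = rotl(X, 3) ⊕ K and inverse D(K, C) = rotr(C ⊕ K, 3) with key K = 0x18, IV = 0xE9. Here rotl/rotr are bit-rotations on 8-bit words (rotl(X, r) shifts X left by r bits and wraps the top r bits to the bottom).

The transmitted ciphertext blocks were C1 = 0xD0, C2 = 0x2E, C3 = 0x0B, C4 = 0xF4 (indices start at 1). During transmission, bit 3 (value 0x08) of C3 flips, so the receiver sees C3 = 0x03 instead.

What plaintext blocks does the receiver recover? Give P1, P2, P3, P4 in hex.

P1 = 0xF0, P2 = 0x16, P3 = 0x4D, P4 = 0x9E

CBC decryption: P_i = D(K, C_i) ⊕ C_{i−1}, with C_{0} = IV.
Only C3 changed, to 0x03. In CBC, a change in C_i garbles P_i and flips the same bit in P_{i+1}. Decrypting the received ciphertext:
P1: D(K, 0xD0) = 0x19; 0x19 ⊕ 0xE9 = 0xF0.
P2: D(K, 0x2E) = 0xC6; 0xC6 ⊕ 0xD0 = 0x16.
P3: D(K, 0x03) = 0x63; 0x63 ⊕ 0x2E = 0x4D.
P4: D(K, 0xF4) = 0x9D; 0x9D ⊕ 0x03 = 0x9E.
Blocks that differ from the original plaintext: P3, P4.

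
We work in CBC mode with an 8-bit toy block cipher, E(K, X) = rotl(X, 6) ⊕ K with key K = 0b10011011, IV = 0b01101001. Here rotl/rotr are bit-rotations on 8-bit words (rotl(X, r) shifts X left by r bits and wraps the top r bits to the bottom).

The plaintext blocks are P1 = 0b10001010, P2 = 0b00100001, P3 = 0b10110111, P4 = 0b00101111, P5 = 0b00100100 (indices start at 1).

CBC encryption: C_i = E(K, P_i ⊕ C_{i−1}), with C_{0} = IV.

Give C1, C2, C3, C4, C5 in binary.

C1 = 0b01100011, C2 = 0b00001011, C3 = 0b10110100, C4 = 0b01111101, C5 = 0b11001101

C1: P1 ⊕ 0b01101001 = 0b11100011; E(K, 0b11100011) = 0b01100011.
C2: P2 ⊕ 0b01100011 = 0b01000010; E(K, 0b01000010) = 0b00001011.
C3: P3 ⊕ 0b00001011 = 0b10111100; E(K, 0b10111100) = 0b10110100.
C4: P4 ⊕ 0b10110100 = 0b10011011; E(K, 0b10011011) = 0b01111101.
C5: P5 ⊕ 0b01111101 = 0b01011001; E(K, 0b01011001) = 0b11001101.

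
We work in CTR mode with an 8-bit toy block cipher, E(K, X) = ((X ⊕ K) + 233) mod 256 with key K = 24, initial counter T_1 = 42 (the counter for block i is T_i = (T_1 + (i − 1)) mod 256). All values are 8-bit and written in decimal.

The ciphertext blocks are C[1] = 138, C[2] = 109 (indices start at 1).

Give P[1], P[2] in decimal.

P[1] = 145, P[2] = 113

CTR decryption: S_i = E(K, T_i) where T_i is the counter for block i; P_i = C_i ⊕ S_i.
P[1]: T = 42, S = E(K, T) = 27; 138 ⊕ 27 = 145.
P[2]: T = 43, S = E(K, T) = 28; 109 ⊕ 28 = 113.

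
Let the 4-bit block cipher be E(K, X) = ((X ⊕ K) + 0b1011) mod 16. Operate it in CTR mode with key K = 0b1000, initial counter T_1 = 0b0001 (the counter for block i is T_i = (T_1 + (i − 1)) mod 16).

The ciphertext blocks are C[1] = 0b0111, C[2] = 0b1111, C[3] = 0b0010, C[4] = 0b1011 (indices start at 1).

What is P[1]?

P[1] = 0b0011

CTR decryption: S_i = E(K, T_i) where T_i is the counter for block i; P_i = C_i ⊕ S_i.
P[1]: T = 0b0001, S = E(K, T) = 0b0100; 0b0111 ⊕ 0b0100 = 0b0011.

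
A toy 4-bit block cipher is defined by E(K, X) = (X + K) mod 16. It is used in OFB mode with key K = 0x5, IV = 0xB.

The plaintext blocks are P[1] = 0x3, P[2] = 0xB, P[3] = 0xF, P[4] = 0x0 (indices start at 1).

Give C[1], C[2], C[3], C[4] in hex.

OFB encryption: S_i = E(K, S_{i−1}) with S_{0} = IV; C_i = P_i ⊕ S_i.
C[1]: S = E(K, 0xB) = 0x0; 0x3 ⊕ 0x0 = 0x3.
C[2]: S = E(K, 0x0) = 0x5; 0xB ⊕ 0x5 = 0xE.
C[3]: S = E(K, 0x5) = 0xA; 0xF ⊕ 0xA = 0x5.
C[4]: S = E(K, 0xA) = 0xF; 0x0 ⊕ 0xF = 0xF.

C[1] = 0x3, C[2] = 0xE, C[3] = 0x5, C[4] = 0xF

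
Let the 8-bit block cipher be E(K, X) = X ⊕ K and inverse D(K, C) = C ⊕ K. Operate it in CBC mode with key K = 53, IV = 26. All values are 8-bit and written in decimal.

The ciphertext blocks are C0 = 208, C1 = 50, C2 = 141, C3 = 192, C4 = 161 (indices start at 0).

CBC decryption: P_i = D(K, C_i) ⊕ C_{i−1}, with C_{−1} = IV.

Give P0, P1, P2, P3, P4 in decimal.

P0 = 255, P1 = 215, P2 = 138, P3 = 120, P4 = 84

P0: D(K, 208) = 229; 229 ⊕ 26 = 255.
P1: D(K, 50) = 7; 7 ⊕ 208 = 215.
P2: D(K, 141) = 184; 184 ⊕ 50 = 138.
P3: D(K, 192) = 245; 245 ⊕ 141 = 120.
P4: D(K, 161) = 148; 148 ⊕ 192 = 84.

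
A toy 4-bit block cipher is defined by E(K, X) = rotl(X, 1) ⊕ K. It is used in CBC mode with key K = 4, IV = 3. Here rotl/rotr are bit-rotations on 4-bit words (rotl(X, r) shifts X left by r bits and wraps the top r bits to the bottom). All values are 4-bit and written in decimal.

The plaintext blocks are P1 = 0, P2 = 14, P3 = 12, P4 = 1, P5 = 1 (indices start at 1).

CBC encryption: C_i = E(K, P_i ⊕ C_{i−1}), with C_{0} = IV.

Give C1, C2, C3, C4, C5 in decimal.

C1 = 2, C2 = 13, C3 = 6, C4 = 10, C5 = 3

C1: P1 ⊕ 3 = 3; E(K, 3) = 2.
C2: P2 ⊕ 2 = 12; E(K, 12) = 13.
C3: P3 ⊕ 13 = 1; E(K, 1) = 6.
C4: P4 ⊕ 6 = 7; E(K, 7) = 10.
C5: P5 ⊕ 10 = 11; E(K, 11) = 3.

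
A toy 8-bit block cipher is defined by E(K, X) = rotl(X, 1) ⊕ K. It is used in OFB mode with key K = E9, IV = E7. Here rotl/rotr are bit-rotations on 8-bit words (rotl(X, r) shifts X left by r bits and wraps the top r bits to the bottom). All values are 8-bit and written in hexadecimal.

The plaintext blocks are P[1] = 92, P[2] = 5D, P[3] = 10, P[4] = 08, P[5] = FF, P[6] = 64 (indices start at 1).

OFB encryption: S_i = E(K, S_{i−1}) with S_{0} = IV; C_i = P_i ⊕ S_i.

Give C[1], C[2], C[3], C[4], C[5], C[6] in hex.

C[1]: S = E(K, E7) = 26; 92 ⊕ 26 = B4.
C[2]: S = E(K, 26) = A5; 5D ⊕ A5 = F8.
C[3]: S = E(K, A5) = A2; 10 ⊕ A2 = B2.
C[4]: S = E(K, A2) = AC; 08 ⊕ AC = A4.
C[5]: S = E(K, AC) = B0; FF ⊕ B0 = 4F.
C[6]: S = E(K, B0) = 88; 64 ⊕ 88 = EC.

C[1] = B4, C[2] = F8, C[3] = B2, C[4] = A4, C[5] = 4F, C[6] = EC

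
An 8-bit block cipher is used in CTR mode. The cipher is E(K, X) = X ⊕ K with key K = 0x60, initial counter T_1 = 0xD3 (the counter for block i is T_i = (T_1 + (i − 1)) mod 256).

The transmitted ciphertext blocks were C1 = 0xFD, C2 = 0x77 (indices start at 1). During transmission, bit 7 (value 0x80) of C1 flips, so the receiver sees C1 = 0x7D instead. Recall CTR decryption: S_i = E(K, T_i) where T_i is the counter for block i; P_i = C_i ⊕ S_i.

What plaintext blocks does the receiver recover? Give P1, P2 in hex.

P1 = 0xCE, P2 = 0xC3

Only C1 changed, to 0x7D. In CTR, a change in C_i flips the same bit in P_i only; the keystream is unaffected. Decrypting the received ciphertext:
P1: T = 0xD3, S = E(K, T) = 0xB3; 0x7D ⊕ 0xB3 = 0xCE.
P2: T = 0xD4, S = E(K, T) = 0xB4; 0x77 ⊕ 0xB4 = 0xC3.
Blocks that differ from the original plaintext: P1.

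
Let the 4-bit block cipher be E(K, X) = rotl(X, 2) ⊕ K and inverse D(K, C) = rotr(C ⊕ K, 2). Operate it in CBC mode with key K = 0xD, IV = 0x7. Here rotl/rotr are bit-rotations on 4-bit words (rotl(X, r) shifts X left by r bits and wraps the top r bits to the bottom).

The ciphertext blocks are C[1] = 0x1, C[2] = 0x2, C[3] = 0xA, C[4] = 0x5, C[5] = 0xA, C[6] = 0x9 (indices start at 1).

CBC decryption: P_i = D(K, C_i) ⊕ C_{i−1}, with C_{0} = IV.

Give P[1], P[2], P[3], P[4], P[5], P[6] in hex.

P[1] = 0x4, P[2] = 0xE, P[3] = 0xF, P[4] = 0x8, P[5] = 0x8, P[6] = 0xB

P[1]: D(K, 0x1) = 0x3; 0x3 ⊕ 0x7 = 0x4.
P[2]: D(K, 0x2) = 0xF; 0xF ⊕ 0x1 = 0xE.
P[3]: D(K, 0xA) = 0xD; 0xD ⊕ 0x2 = 0xF.
P[4]: D(K, 0x5) = 0x2; 0x2 ⊕ 0xA = 0x8.
P[5]: D(K, 0xA) = 0xD; 0xD ⊕ 0x5 = 0x8.
P[6]: D(K, 0x9) = 0x1; 0x1 ⊕ 0xA = 0xB.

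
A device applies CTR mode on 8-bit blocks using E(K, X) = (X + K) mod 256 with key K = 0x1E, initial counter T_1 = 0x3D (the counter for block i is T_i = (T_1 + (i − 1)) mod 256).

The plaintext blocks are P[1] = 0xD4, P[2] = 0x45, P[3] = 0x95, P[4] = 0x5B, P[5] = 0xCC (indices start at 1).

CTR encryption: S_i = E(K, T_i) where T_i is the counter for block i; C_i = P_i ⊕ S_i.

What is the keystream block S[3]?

0x5D

C[1]: T = 0x3D, S = E(K, T) = 0x5B; 0xD4 ⊕ 0x5B = 0x8F.
C[2]: T = 0x3E, S = E(K, T) = 0x5C; 0x45 ⊕ 0x5C = 0x19.
C[3]: T = 0x3F, S = E(K, T) = 0x5D; 0x95 ⊕ 0x5D = 0xC8.
So S[3] = 0x5D.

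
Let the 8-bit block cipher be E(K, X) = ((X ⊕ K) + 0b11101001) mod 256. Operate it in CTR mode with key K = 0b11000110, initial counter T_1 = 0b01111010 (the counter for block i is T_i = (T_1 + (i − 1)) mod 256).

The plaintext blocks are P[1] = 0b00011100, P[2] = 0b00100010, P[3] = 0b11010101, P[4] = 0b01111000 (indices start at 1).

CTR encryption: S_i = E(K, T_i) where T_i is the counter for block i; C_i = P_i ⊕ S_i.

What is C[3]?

C[1]: T = 0b01111010, S = E(K, T) = 0b10100101; 0b00011100 ⊕ 0b10100101 = 0b10111001.
C[2]: T = 0b01111011, S = E(K, T) = 0b10100110; 0b00100010 ⊕ 0b10100110 = 0b10000100.
C[3]: T = 0b01111100, S = E(K, T) = 0b10100011; 0b11010101 ⊕ 0b10100011 = 0b01110110.

C[3] = 0b01110110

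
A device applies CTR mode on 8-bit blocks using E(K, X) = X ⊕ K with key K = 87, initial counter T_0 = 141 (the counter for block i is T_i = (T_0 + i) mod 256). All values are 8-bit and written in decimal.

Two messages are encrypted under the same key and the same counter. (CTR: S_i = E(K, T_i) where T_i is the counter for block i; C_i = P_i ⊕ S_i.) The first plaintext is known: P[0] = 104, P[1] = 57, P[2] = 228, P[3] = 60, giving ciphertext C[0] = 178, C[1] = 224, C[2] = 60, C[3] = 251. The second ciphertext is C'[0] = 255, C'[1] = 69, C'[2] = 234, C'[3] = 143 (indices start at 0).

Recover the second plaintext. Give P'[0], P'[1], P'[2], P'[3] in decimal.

In CTR with a reused counter, both messages share the same keystream S_i, so C_i ⊕ C'_i = P_i ⊕ P'_i and thus P'_i = P_i ⊕ C_i ⊕ C'_i.
P'[0]: 104 ⊕ 178 ⊕ 255 = 37.
P'[1]: 57 ⊕ 224 ⊕ 69 = 156.
P'[2]: 228 ⊕ 60 ⊕ 234 = 50.
P'[3]: 60 ⊕ 251 ⊕ 143 = 72.

P'[0] = 37, P'[1] = 156, P'[2] = 50, P'[3] = 72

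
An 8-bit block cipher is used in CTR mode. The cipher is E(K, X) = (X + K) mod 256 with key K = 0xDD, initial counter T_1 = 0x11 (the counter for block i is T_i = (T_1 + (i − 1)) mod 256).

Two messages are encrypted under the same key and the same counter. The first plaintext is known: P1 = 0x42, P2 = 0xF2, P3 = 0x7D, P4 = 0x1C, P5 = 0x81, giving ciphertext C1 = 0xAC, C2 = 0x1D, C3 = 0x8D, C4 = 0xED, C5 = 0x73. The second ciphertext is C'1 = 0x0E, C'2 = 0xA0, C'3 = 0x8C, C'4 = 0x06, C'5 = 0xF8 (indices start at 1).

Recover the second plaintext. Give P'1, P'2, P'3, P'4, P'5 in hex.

P'1 = 0xE0, P'2 = 0x4F, P'3 = 0x7C, P'4 = 0xF7, P'5 = 0x0A

In CTR with a reused counter, both messages share the same keystream S_i, so C_i ⊕ C'_i = P_i ⊕ P'_i and thus P'_i = P_i ⊕ C_i ⊕ C'_i.
P'1: 0x42 ⊕ 0xAC ⊕ 0x0E = 0xE0.
P'2: 0xF2 ⊕ 0x1D ⊕ 0xA0 = 0x4F.
P'3: 0x7D ⊕ 0x8D ⊕ 0x8C = 0x7C.
P'4: 0x1C ⊕ 0xED ⊕ 0x06 = 0xF7.
P'5: 0x81 ⊕ 0x73 ⊕ 0xF8 = 0x0A.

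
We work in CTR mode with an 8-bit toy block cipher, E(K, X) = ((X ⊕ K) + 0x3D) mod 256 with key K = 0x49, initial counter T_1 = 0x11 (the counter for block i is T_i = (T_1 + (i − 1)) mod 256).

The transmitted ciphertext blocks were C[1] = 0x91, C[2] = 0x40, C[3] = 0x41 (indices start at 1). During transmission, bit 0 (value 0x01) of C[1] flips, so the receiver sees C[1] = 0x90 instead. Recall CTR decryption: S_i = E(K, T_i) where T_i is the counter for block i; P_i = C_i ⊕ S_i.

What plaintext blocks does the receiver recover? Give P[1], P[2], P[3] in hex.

Only C[1] changed, to 0x90. In CTR, a change in C_i flips the same bit in P_i only; the keystream is unaffected. Decrypting the received ciphertext:
P[1]: T = 0x11, S = E(K, T) = 0x95; 0x90 ⊕ 0x95 = 0x05.
P[2]: T = 0x12, S = E(K, T) = 0x98; 0x40 ⊕ 0x98 = 0xD8.
P[3]: T = 0x13, S = E(K, T) = 0x97; 0x41 ⊕ 0x97 = 0xD6.
Blocks that differ from the original plaintext: P[1].

P[1] = 0x05, P[2] = 0xD8, P[3] = 0xD6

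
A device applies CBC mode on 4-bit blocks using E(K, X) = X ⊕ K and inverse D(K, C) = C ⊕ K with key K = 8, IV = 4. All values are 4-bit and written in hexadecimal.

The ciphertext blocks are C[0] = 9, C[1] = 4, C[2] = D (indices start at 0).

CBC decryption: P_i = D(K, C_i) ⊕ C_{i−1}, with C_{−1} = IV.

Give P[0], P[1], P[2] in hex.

P[0]: D(K, 9) = 1; 1 ⊕ 4 = 5.
P[1]: D(K, 4) = C; C ⊕ 9 = 5.
P[2]: D(K, D) = 5; 5 ⊕ 4 = 1.

P[0] = 5, P[1] = 5, P[2] = 1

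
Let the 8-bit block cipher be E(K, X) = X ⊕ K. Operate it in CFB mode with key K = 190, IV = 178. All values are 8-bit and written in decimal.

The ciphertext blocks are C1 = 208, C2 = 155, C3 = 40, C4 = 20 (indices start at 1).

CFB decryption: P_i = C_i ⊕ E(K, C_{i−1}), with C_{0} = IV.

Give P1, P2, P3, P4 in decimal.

P1 = 220, P2 = 245, P3 = 13, P4 = 130

P1: E(K, 178) = 12; 208 ⊕ 12 = 220.
P2: E(K, 208) = 110; 155 ⊕ 110 = 245.
P3: E(K, 155) = 37; 40 ⊕ 37 = 13.
P4: E(K, 40) = 150; 20 ⊕ 150 = 130.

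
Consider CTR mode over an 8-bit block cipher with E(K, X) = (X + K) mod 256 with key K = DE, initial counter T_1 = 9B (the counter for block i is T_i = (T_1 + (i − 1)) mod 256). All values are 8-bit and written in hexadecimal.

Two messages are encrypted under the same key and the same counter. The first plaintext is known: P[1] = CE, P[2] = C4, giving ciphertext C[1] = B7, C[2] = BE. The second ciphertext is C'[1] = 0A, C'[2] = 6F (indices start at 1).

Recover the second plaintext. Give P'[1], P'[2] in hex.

In CTR with a reused counter, both messages share the same keystream S_i, so C_i ⊕ C'_i = P_i ⊕ P'_i and thus P'_i = P_i ⊕ C_i ⊕ C'_i.
P'[1]: CE ⊕ B7 ⊕ 0A = 73.
P'[2]: C4 ⊕ BE ⊕ 6F = 15.

P'[1] = 73, P'[2] = 15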